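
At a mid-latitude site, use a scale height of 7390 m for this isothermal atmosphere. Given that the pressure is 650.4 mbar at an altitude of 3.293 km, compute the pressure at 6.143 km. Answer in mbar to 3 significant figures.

P ≈ 442 mbar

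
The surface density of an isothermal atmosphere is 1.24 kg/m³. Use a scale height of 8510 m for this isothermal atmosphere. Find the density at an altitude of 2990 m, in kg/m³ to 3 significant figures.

ρ ≈ 0.873 kg/m³

In an isothermal atmosphere, density decays like pressure: ρ = ρ₀ exp(−z/H).
z/H = 2990.0/8510.0 = 0.35135; exp(−0.35135) = 0.70374.
ρ = 1.24 × 0.70374 = 0.87264 kg/m³.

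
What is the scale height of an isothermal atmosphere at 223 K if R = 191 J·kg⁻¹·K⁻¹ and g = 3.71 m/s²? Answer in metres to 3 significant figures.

The scale height of an isothermal atmosphere is H = RT/g.
H = 191 × 223 / 3.71 = 42593/3.71 = 11481 m.

H ≈ 11500 m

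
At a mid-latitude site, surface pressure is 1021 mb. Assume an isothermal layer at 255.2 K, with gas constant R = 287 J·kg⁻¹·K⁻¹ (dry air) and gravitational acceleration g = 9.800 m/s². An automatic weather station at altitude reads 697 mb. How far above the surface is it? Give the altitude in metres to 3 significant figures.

z ≈ 2850 m

Scale height: H = RT/g = 287 × 255.2 / 9.800 = 7473.7 m.
Invert the barometric formula: z = H ln(P₀/P).
P₀/P = 1021/697 = 1.4648; ln(1.4648) = 0.38172.
z = 7473.7 × 0.38172 = 2852.9 m.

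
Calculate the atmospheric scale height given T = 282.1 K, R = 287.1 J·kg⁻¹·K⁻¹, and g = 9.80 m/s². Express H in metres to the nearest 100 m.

The scale height of an isothermal atmosphere is H = RT/g.
H = 287.1 × 282.1 / 9.80 = 80991/9.80 = 8264.4 m.

H ≈ 8300 m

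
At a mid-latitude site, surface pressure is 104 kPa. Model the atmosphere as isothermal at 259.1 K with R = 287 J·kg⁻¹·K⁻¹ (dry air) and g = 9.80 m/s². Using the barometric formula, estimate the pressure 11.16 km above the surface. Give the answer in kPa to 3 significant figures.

Scale height: H = RT/g = 287 × 259.1 / 9.80 = 7587.9 m.
Barometric formula: P = P₀ exp(−z/H).
z/H = 11160/7587.9 = 1.4708; exp(−1.4708) = 0.22974.
P = 104 × 0.22974 = 23.893 kPa.

P ≈ 23.9 kPa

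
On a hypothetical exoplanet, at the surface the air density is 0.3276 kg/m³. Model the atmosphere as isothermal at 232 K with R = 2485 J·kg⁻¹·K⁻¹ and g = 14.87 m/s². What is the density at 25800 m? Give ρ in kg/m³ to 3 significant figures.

Scale height: H = RT/g = 2485 × 232 / 14.87 = 38771 m.
In an isothermal atmosphere, density decays like pressure: ρ = ρ₀ exp(−z/H).
z/H = 25800/38771 = 0.66545; exp(−0.66545) = 0.51404.
ρ = 0.3276 × 0.51404 = 0.16840 kg/m³.

ρ ≈ 0.168 kg/m³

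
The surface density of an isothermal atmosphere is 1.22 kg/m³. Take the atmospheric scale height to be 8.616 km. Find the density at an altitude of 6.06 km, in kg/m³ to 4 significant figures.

ρ ≈ 0.6038 kg/m³

In an isothermal atmosphere, density decays like pressure: ρ = ρ₀ exp(−z/H).
z/H = 6060.0/8616.0 = 0.70334; exp(−0.70334) = 0.49493.
ρ = 1.22 × 0.49493 = 0.60381 kg/m³.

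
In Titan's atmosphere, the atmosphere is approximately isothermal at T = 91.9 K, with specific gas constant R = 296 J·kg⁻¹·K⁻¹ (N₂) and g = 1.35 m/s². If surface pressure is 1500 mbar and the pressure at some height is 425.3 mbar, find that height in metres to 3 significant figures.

Scale height: H = RT/g = 296 × 91.9 / 1.35 = 20150 m.
Invert the barometric formula: z = H ln(P₀/P).
P₀/P = 1500/425.3 = 3.5269; ln(3.5269) = 1.2604.
z = 20150 × 1.2604 = 25397 m.

z ≈ 25400 m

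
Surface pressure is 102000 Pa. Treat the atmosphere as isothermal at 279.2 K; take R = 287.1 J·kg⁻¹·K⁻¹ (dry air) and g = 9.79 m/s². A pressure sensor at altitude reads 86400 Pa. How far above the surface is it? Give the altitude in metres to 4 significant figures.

z ≈ 1359 m

Scale height: H = RT/g = 287.1 × 279.2 / 9.79 = 8187.8 m.
Invert the barometric formula: z = H ln(P₀/P).
P₀/P = 102000/86400 = 1.1806; ln(1.1806) = 0.16602.
z = 8187.8 × 0.16602 = 1359.3 m.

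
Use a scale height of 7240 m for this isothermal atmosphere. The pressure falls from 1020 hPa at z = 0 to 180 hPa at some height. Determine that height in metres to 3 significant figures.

z ≈ 12600 m

Invert the barometric formula: z = H ln(P₀/P).
P₀/P = 1020/180 = 5.6667; ln(5.6667) = 1.7346.
z = 7240.0 × 1.7346 = 12559 m.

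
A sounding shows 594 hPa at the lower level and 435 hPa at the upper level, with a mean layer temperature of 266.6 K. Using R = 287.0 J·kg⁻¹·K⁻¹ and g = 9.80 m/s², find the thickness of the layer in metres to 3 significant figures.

Δz ≈ 2430 m

Hypsometric equation: Δz = (R T̄/g) ln(P₁/P₂).
R T̄/g = 287.0 × 266.6 / 9.80 = 7807.6 m.
ln(594/435) = ln(1.3655) = 0.31152.
Δz = 7807.6 × 0.31152 = 2432.2 m.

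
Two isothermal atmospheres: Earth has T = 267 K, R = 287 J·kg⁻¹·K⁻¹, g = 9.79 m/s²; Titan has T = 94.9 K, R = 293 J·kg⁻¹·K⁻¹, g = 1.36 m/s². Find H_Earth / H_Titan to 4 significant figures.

H_Earth/H_Titan ≈ 0.3828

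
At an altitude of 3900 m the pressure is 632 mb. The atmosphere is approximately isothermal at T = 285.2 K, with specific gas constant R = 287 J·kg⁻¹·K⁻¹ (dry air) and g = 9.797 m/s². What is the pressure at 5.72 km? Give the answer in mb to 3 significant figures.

Scale height: H = RT/g = 287 × 285.2 / 9.797 = 8354.8 m.
Between two levels, P₂ = P₁ exp(−Δz/H) with Δz = z₂ − z₁.
Δz = 5720.0 − 3900.0 = 1820.0 m; Δz/H = 1820.0/8354.8 = 0.21784.
P₂ = 632 × exp(−0.21784) = 632 × 0.80425 = 508.29 mb.

P ≈ 508 mb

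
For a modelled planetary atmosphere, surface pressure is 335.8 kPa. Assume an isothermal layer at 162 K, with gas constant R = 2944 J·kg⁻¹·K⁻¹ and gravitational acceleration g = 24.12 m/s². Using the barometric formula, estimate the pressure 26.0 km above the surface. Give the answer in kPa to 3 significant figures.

Scale height: H = RT/g = 2944 × 162 / 24.12 = 19773 m.
Barometric formula: P = P₀ exp(−z/H).
z/H = 26000/19773 = 1.3149; exp(−1.3149) = 0.26850.
P = 335.8 × 0.26850 = 90.162 kPa.

P ≈ 90.2 kPa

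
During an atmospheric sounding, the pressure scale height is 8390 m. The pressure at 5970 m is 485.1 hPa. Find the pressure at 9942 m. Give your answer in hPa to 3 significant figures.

P ≈ 302 hPa

Between two levels, P₂ = P₁ exp(−Δz/H) with Δz = z₂ − z₁.
Δz = 9942.0 − 5970.0 = 3972.0 m; Δz/H = 3972.0/8390.0 = 0.47342.
P₂ = 485.1 × exp(−0.47342) = 485.1 × 0.62287 = 302.15 hPa.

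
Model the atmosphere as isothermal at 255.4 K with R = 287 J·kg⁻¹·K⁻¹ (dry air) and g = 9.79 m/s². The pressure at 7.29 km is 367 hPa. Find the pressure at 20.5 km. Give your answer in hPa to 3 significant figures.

P ≈ 62.9 hPa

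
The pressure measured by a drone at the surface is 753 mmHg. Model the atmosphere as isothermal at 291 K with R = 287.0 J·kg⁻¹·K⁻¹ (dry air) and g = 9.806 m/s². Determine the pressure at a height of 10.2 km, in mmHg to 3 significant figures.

Scale height: H = RT/g = 287.0 × 291 / 9.806 = 8516.9 m.
Barometric formula: P = P₀ exp(−z/H).
z/H = 10200/8516.9 = 1.1976; exp(−1.1976) = 0.30192.
P = 753 × 0.30192 = 227.35 mmHg.

P ≈ 227 mmHg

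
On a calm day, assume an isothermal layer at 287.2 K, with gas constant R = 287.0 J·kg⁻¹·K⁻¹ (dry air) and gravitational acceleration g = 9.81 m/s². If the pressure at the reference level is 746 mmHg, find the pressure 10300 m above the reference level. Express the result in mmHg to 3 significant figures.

Scale height: H = RT/g = 287.0 × 287.2 / 9.81 = 8402.3 m.
Barometric formula: P = P₀ exp(−z/H).
z/H = 10300/8402.3 = 1.2259; exp(−1.2259) = 0.29349.
P = 746 × 0.29349 = 218.94 mmHg.

P ≈ 219 mmHg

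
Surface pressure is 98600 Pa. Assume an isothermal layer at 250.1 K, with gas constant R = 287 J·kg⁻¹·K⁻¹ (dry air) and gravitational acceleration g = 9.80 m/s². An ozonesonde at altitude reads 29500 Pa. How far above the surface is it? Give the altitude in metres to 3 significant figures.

Scale height: H = RT/g = 287 × 250.1 / 9.80 = 7324.4 m.
Invert the barometric formula: z = H ln(P₀/P).
P₀/P = 98600/29500 = 3.3424; ln(3.3424) = 1.2067.
z = 7324.4 × 1.2067 = 8838.4 m.

z ≈ 8840 m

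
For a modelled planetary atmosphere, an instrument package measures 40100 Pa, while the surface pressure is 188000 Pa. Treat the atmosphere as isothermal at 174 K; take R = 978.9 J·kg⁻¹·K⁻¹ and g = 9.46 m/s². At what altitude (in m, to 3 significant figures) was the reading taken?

z ≈ 27800 m

Scale height: H = RT/g = 978.9 × 174 / 9.46 = 18005 m.
Invert the barometric formula: z = H ln(P₀/P).
P₀/P = 188000/40100 = 4.6883; ln(4.6883) = 1.5451.
z = 18005 × 1.5451 = 27820 m.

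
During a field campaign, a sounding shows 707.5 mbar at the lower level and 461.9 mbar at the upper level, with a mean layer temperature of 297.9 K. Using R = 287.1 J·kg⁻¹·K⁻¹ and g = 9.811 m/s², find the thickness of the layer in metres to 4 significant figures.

Δz ≈ 3717 m

Hypsometric equation: Δz = (R T̄/g) ln(P₁/P₂).
R T̄/g = 287.1 × 297.9 / 9.811 = 8717.5 m.
ln(707.5/461.9) = ln(1.5317) = 0.42638.
Δz = 8717.5 × 0.42638 = 3717.0 m.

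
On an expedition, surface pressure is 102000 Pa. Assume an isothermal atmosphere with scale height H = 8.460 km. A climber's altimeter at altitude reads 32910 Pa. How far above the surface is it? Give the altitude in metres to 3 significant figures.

Invert the barometric formula: z = H ln(P₀/P).
P₀/P = 102000/32910 = 3.0994; ln(3.0994) = 1.1312.
z = 8460.0 × 1.1312 = 9570.0 m.

z ≈ 9570 m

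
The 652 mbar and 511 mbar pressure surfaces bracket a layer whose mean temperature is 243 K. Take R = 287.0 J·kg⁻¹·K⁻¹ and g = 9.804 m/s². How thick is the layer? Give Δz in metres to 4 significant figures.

Hypsometric equation: Δz = (R T̄/g) ln(P₁/P₂).
R T̄/g = 287.0 × 243 / 9.804 = 7113.5 m.
ln(652/511) = ln(1.2759) = 0.24365.
Δz = 7113.5 × 0.24365 = 1733.2 m.

Δz ≈ 1733 m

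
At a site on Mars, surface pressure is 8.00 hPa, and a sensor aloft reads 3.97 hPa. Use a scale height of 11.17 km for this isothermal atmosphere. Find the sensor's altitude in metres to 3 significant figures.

Invert the barometric formula: z = H ln(P₀/P).
P₀/P = 8.00/3.97 = 2.0151; ln(2.0151) = 0.70067.
z = 11170 × 0.70067 = 7826.5 m.

z ≈ 7830 m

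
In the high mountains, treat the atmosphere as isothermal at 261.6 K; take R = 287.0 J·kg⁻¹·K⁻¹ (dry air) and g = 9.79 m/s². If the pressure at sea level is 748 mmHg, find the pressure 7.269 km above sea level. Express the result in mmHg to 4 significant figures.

Scale height: H = RT/g = 287.0 × 261.6 / 9.79 = 7669.0 m.
Barometric formula: P = P₀ exp(−z/H).
z/H = 7269.0/7669.0 = 0.94784; exp(−0.94784) = 0.38758.
P = 748 × 0.38758 = 289.91 mmHg.

P ≈ 289.9 mmHg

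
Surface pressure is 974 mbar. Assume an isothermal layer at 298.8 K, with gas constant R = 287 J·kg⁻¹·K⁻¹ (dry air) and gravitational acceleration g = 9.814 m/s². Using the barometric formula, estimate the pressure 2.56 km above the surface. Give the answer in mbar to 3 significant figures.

P ≈ 727 mbar

Scale height: H = RT/g = 287 × 298.8 / 9.814 = 8738.1 m.
Barometric formula: P = P₀ exp(−z/H).
z/H = 2560.0/8738.1 = 0.29297; exp(−0.29297) = 0.74604.
P = 974 × 0.74604 = 726.64 mbar.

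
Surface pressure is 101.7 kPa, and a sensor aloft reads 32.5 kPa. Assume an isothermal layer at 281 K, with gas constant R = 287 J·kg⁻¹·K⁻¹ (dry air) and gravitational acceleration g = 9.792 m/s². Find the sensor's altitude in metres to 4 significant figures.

Scale height: H = RT/g = 287 × 281 / 9.792 = 8236.0 m.
Invert the barometric formula: z = H ln(P₀/P).
P₀/P = 101.7/32.5 = 3.1292; ln(3.1292) = 1.1408.
z = 8236.0 × 1.1408 = 9395.6 m.

z ≈ 9396 m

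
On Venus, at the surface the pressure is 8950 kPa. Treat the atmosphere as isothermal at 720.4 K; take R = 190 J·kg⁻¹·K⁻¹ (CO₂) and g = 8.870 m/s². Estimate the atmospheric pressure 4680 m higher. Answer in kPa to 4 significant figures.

Scale height: H = RT/g = 190 × 720.4 / 8.870 = 15431 m.
Barometric formula: P = P₀ exp(−z/H).
z/H = 4680.0/15431 = 0.30329; exp(−0.30329) = 0.73838.
P = 8950 × 0.73838 = 6608.5 kPa.

P ≈ 6609 kPa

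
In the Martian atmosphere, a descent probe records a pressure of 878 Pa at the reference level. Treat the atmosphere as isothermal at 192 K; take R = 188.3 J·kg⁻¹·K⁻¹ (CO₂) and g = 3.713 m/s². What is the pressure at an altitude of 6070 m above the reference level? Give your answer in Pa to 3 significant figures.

Scale height: H = RT/g = 188.3 × 192 / 3.713 = 9737.0 m.
Barometric formula: P = P₀ exp(−z/H).
z/H = 6070.0/9737.0 = 0.62340; exp(−0.62340) = 0.53612.
P = 878 × 0.53612 = 470.71 Pa.

P ≈ 471 Pa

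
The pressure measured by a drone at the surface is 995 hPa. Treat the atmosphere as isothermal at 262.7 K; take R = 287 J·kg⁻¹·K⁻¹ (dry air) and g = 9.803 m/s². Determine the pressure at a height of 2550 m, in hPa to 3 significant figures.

P ≈ 714 hPa

Scale height: H = RT/g = 287 × 262.7 / 9.803 = 7691.0 m.
Barometric formula: P = P₀ exp(−z/H).
z/H = 2550.0/7691.0 = 0.33156; exp(−0.33156) = 0.71780.
P = 995 × 0.71780 = 714.21 hPa.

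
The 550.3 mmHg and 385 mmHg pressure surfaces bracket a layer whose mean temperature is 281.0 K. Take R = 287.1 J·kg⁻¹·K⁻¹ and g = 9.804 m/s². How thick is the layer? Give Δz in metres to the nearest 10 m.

Hypsometric equation: Δz = (R T̄/g) ln(P₁/P₂).
R T̄/g = 287.1 × 281.0 / 9.804 = 8228.8 m.
ln(550.3/385) = ln(1.4294) = 0.35725.
Δz = 8228.8 × 0.35725 = 2939.7 m.

Δz ≈ 2940 m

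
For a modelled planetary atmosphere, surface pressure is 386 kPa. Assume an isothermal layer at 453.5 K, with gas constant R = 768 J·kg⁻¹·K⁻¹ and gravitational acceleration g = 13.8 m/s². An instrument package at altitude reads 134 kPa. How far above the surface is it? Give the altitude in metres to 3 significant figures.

z ≈ 26700 m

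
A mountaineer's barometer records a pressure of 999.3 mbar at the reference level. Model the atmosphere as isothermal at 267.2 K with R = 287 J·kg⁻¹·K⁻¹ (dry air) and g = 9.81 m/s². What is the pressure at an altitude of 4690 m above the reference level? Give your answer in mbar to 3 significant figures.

P ≈ 548 mbar

Scale height: H = RT/g = 287 × 267.2 / 9.81 = 7817.2 m.
Barometric formula: P = P₀ exp(−z/H).
z/H = 4690.0/7817.2 = 0.59996; exp(−0.59996) = 0.54883.
P = 999.3 × 0.54883 = 548.45 mbar.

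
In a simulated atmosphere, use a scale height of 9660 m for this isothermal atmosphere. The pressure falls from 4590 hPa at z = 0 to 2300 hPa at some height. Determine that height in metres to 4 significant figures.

Invert the barometric formula: z = H ln(P₀/P).
P₀/P = 4590/2300 = 1.9957; ln(1.9957) = 0.69099.
z = 9660.0 × 0.69099 = 6675.0 m.

z ≈ 6675 m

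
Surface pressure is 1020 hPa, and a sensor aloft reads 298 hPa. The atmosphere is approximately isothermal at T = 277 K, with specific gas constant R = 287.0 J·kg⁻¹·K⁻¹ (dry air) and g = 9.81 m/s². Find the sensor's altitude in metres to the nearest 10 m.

z ≈ 9970 m

Scale height: H = RT/g = 287.0 × 277 / 9.81 = 8103.9 m.
Invert the barometric formula: z = H ln(P₀/P).
P₀/P = 1020/298 = 3.4228; ln(3.4228) = 1.2305.
z = 8103.9 × 1.2305 = 9971.8 m.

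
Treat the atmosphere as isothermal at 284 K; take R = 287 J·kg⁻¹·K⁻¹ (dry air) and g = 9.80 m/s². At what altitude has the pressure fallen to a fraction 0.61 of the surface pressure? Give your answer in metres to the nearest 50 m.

z ≈ 4100 m

Scale height: H = RT/g = 287 × 284 / 9.80 = 8317.1 m.
Set P/P₀ = exp(−z/H) = 0.61, so z = −H ln(0.61).
−ln(0.61) = 0.49430; z = 8317.1 × 0.49430 = 4111.1 m.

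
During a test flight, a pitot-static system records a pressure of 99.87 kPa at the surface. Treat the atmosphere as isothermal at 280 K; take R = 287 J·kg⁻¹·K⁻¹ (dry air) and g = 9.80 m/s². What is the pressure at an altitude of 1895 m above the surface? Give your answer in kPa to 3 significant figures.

P ≈ 79.3 kPa

Scale height: H = RT/g = 287 × 280 / 9.80 = 8200.0 m.
Barometric formula: P = P₀ exp(−z/H).
z/H = 1895.0/8200.0 = 0.23110; exp(−0.23110) = 0.79366.
P = 99.87 × 0.79366 = 79.263 kPa.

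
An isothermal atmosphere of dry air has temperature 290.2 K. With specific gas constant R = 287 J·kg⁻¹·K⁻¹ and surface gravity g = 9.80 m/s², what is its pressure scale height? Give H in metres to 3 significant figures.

H ≈ 8500 m

The scale height of an isothermal atmosphere is H = RT/g.
H = 287 × 290.2 / 9.80 = 83287/9.80 = 8498.7 m.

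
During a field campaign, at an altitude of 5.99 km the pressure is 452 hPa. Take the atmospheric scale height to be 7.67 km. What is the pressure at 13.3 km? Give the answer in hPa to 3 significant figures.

P ≈ 174 hPa

Between two levels, P₂ = P₁ exp(−Δz/H) with Δz = z₂ − z₁.
Δz = 13300 − 5990.0 = 7310.0 m; Δz/H = 7310.0/7670.0 = 0.95306.
P₂ = 452 × exp(−0.95306) = 452 × 0.38556 = 174.27 hPa.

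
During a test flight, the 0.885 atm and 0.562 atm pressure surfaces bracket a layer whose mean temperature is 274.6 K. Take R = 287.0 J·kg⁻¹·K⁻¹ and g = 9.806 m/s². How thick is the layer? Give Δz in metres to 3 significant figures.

Hypsometric equation: Δz = (R T̄/g) ln(P₁/P₂).
R T̄/g = 287.0 × 274.6 / 9.806 = 8036.9 m.
ln(0.885/0.562) = ln(1.5747) = 0.45406.
Δz = 8036.9 × 0.45406 = 3649.2 m.

Δz ≈ 3650 m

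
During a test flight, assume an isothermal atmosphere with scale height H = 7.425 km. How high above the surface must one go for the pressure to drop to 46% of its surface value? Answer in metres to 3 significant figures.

Set P/P₀ = exp(−z/H) = 0.46, so z = −H ln(0.46).
−ln(0.46) = 0.77653; z = 7425.0 × 0.77653 = 5765.7 m.

z ≈ 5770 m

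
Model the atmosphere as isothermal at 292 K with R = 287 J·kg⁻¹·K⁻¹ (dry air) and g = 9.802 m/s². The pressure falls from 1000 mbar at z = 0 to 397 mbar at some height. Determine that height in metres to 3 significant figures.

z ≈ 7900 m

Scale height: H = RT/g = 287 × 292 / 9.802 = 8549.7 m.
Invert the barometric formula: z = H ln(P₀/P).
P₀/P = 1000/397 = 2.5189; ln(2.5189) = 0.92382.
z = 8549.7 × 0.92382 = 7898.4 m.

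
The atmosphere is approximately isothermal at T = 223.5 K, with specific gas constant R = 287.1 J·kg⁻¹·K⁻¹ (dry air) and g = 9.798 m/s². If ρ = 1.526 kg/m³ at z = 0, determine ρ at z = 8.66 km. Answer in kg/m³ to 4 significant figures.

ρ ≈ 0.4067 kg/m³

Scale height: H = RT/g = 287.1 × 223.5 / 9.798 = 6549.0 m.
In an isothermal atmosphere, density decays like pressure: ρ = ρ₀ exp(−z/H).
z/H = 8660.0/6549.0 = 1.3223; exp(−1.3223) = 0.26652.
ρ = 1.526 × 0.26652 = 0.40671 kg/m³.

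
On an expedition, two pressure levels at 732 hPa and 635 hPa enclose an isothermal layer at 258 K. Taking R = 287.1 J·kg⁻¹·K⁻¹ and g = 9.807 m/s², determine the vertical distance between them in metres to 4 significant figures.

Hypsometric equation: Δz = (R T̄/g) ln(P₁/P₂).
R T̄/g = 287.1 × 258 / 9.807 = 7553.0 m.
ln(732/635) = ln(1.1528) = 0.14219.
Δz = 7553.0 × 0.14219 = 1074.0 m.

Δz ≈ 1074 m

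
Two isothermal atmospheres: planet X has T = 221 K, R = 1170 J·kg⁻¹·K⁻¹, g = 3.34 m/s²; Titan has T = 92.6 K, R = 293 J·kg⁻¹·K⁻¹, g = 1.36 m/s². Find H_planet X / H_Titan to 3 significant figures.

H = RT/g for each body.
H_planet X = 1170 × 221 / 3.34 = 77416 m.
H_Titan = 293 × 92.6 / 1.36 = 19950 m.
H_planet X/H_Titan = 77416/19950 = 3.8805.

H_planet X/H_Titan ≈ 3.88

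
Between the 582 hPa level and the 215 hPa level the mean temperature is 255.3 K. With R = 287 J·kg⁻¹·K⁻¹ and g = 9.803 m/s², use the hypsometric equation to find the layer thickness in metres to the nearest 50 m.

Δz ≈ 7450 m

Hypsometric equation: Δz = (R T̄/g) ln(P₁/P₂).
R T̄/g = 287 × 255.3 / 9.803 = 7474.4 m.
ln(582/215) = ln(2.7070) = 0.99584.
Δz = 7474.4 × 0.99584 = 7443.3 m.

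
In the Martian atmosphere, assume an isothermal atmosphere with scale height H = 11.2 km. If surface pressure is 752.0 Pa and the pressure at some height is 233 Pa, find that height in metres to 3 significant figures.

z ≈ 13100 m

Invert the barometric formula: z = H ln(P₀/P).
P₀/P = 752.0/233 = 3.2275; ln(3.2275) = 1.1717.
z = 11200 × 1.1717 = 13123 m.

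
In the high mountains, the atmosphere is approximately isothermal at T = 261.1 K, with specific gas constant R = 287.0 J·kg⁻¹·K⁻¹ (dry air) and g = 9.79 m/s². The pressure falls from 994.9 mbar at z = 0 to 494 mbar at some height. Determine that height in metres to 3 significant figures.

Scale height: H = RT/g = 287.0 × 261.1 / 9.79 = 7654.3 m.
Invert the barometric formula: z = H ln(P₀/P).
P₀/P = 994.9/494 = 2.0140; ln(2.0140) = 0.70012.
z = 7654.3 × 0.70012 = 5358.9 m.

z ≈ 5360 m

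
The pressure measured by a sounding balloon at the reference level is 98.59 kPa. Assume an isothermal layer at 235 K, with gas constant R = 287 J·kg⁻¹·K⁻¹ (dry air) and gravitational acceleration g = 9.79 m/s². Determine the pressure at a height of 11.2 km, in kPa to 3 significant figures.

Scale height: H = RT/g = 287 × 235 / 9.79 = 6889.2 m.
Barometric formula: P = P₀ exp(−z/H).
z/H = 11200/6889.2 = 1.6257; exp(−1.6257) = 0.19677.
P = 98.59 × 0.19677 = 19.400 kPa.

P ≈ 19.4 kPa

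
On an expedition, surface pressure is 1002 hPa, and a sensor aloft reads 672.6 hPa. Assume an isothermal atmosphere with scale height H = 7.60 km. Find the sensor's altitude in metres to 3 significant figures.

z ≈ 3030 m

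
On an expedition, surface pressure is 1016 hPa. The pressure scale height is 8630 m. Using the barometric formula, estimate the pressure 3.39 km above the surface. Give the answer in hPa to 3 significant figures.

P ≈ 686 hPa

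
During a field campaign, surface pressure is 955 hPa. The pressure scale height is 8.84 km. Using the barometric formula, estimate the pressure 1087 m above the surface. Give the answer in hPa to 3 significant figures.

P ≈ 845 hPa

Barometric formula: P = P₀ exp(−z/H).
z/H = 1087.0/8840.0 = 0.12296; exp(−0.12296) = 0.88430.
P = 955 × 0.88430 = 844.51 hPa.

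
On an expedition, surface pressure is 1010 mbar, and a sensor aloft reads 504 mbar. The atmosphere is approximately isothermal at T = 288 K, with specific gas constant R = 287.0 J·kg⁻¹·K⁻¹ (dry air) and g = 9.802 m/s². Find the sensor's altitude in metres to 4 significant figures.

z ≈ 5862 m

Scale height: H = RT/g = 287.0 × 288 / 9.802 = 8432.6 m.
Invert the barometric formula: z = H ln(P₀/P).
P₀/P = 1010/504 = 2.0040; ln(2.0040) = 0.69515.
z = 8432.6 × 0.69515 = 5861.9 m.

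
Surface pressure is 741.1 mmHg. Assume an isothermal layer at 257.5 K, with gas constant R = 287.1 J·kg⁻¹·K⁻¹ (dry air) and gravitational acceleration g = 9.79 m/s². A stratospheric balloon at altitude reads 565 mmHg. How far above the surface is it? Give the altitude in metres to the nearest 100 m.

Scale height: H = RT/g = 287.1 × 257.5 / 9.79 = 7551.4 m.
Invert the barometric formula: z = H ln(P₀/P).
P₀/P = 741.1/565 = 1.3117; ln(1.3117) = 0.27132.
z = 7551.4 × 0.27132 = 2048.8 m.

z ≈ 2000 m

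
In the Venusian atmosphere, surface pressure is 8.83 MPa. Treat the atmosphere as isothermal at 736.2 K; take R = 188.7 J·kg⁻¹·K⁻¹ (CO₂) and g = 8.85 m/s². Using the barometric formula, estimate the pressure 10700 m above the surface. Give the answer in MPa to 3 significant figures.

P ≈ 4.47 MPa

Scale height: H = RT/g = 188.7 × 736.2 / 8.85 = 15697 m.
Barometric formula: P = P₀ exp(−z/H).
z/H = 10700/15697 = 0.68166; exp(−0.68166) = 0.50578.
P = 8.83 × 0.50578 = 4.4660 MPa.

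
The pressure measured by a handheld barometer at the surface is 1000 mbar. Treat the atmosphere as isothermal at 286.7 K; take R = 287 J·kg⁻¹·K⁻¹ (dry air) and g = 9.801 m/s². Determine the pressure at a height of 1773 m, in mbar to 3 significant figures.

Scale height: H = RT/g = 287 × 286.7 / 9.801 = 8395.4 m.
Barometric formula: P = P₀ exp(−z/H).
z/H = 1773.0/8395.4 = 0.21119; exp(−0.21119) = 0.80962.
P = 1000 × 0.80962 = 809.62 mbar.

P ≈ 810 mbar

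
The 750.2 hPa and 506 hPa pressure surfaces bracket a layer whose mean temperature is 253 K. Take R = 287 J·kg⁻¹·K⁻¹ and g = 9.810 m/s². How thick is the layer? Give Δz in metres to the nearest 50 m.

Hypsometric equation: Δz = (R T̄/g) ln(P₁/P₂).
R T̄/g = 287 × 253 / 9.810 = 7401.7 m.
ln(750.2/506) = ln(1.4826) = 0.39380.
Δz = 7401.7 × 0.39380 = 2914.8 m.

Δz ≈ 2900 m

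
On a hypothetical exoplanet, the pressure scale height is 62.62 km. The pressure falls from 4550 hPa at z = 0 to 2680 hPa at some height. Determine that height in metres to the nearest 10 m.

z ≈ 33150 m

Invert the barometric formula: z = H ln(P₀/P).
P₀/P = 4550/2680 = 1.6978; ln(1.6978) = 0.52933.
z = 62620 × 0.52933 = 33147 m.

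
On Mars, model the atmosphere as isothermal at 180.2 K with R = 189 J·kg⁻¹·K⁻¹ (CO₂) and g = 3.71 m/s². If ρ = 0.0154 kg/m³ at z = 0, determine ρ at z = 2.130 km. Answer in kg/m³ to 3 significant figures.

ρ ≈ 0.0122 kg/m³

Scale height: H = RT/g = 189 × 180.2 / 3.71 = 9180.0 m.
In an isothermal atmosphere, density decays like pressure: ρ = ρ₀ exp(−z/H).
z/H = 2130.0/9180.0 = 0.23203; exp(−0.23203) = 0.79292.
ρ = 0.0154 × 0.79292 = 0.012211 kg/m³.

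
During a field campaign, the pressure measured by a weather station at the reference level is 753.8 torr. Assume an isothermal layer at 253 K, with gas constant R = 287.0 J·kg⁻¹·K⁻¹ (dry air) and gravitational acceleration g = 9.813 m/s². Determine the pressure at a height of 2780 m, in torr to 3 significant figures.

P ≈ 518 torr

Scale height: H = RT/g = 287.0 × 253 / 9.813 = 7399.5 m.
Barometric formula: P = P₀ exp(−z/H).
z/H = 2780.0/7399.5 = 0.37570; exp(−0.37570) = 0.68681.
P = 753.8 × 0.68681 = 517.72 torr.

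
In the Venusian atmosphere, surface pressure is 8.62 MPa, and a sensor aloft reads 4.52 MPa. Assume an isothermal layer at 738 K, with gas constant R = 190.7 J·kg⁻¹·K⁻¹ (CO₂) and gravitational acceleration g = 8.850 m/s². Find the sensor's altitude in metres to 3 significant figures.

z ≈ 10300 m

Scale height: H = RT/g = 190.7 × 738 / 8.850 = 15902 m.
Invert the barometric formula: z = H ln(P₀/P).
P₀/P = 8.62/4.52 = 1.9071; ln(1.9071) = 0.64558.
z = 15902 × 0.64558 = 10266 m.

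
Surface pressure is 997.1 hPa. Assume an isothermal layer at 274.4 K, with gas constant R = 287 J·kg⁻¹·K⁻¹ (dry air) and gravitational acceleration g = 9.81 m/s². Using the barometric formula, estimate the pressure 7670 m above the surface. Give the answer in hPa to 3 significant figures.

Scale height: H = RT/g = 287 × 274.4 / 9.81 = 8027.8 m.
Barometric formula: P = P₀ exp(−z/H).
z/H = 7670.0/8027.8 = 0.95543; exp(−0.95543) = 0.38465.
P = 997.1 × 0.38465 = 383.53 hPa.

P ≈ 384 hPa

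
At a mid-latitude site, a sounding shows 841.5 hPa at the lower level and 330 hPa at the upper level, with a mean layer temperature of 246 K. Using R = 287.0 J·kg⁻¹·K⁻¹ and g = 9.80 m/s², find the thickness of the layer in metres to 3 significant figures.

Hypsometric equation: Δz = (R T̄/g) ln(P₁/P₂).
R T̄/g = 287.0 × 246 / 9.80 = 7204.3 m.
ln(841.5/330) = ln(2.5500) = 0.93609.
Δz = 7204.3 × 0.93609 = 6743.9 m.

Δz ≈ 6740 m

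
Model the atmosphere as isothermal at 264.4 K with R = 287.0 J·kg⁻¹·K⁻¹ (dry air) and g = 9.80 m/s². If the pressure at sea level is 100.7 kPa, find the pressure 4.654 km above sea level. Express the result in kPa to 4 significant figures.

P ≈ 55.21 kPa

Scale height: H = RT/g = 287.0 × 264.4 / 9.80 = 7743.1 m.
Barometric formula: P = P₀ exp(−z/H).
z/H = 4654.0/7743.1 = 0.60105; exp(−0.60105) = 0.54824.
P = 100.7 × 0.54824 = 55.208 kPa.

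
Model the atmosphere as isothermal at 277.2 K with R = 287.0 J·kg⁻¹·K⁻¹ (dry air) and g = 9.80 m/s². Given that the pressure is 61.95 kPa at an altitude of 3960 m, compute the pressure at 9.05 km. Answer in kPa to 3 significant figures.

Scale height: H = RT/g = 287.0 × 277.2 / 9.80 = 8118.0 m.
Between two levels, P₂ = P₁ exp(−Δz/H) with Δz = z₂ − z₁.
Δz = 9050.0 − 3960.0 = 5090.0 m; Δz/H = 5090.0/8118.0 = 0.62700.
P₂ = 61.95 × exp(−0.62700) = 61.95 × 0.53419 = 33.093 kPa.

P ≈ 33.1 kPa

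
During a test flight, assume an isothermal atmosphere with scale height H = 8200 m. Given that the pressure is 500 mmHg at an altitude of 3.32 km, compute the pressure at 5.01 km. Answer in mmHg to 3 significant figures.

Between two levels, P₂ = P₁ exp(−Δz/H) with Δz = z₂ − z₁.
Δz = 5010.0 − 3320.0 = 1690.0 m; Δz/H = 1690.0/8200.0 = 0.20610.
P₂ = 500 × exp(−0.20610) = 500 × 0.81375 = 406.88 mmHg.

P ≈ 407 mmHg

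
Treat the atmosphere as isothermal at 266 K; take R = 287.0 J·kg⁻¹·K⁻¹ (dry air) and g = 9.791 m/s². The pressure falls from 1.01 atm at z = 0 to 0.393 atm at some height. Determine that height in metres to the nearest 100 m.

z ≈ 7400 m

Scale height: H = RT/g = 287.0 × 266 / 9.791 = 7797.2 m.
Invert the barometric formula: z = H ln(P₀/P).
P₀/P = 1.01/0.393 = 2.5700; ln(2.5700) = 0.94391.
z = 7797.2 × 0.94391 = 7359.9 m.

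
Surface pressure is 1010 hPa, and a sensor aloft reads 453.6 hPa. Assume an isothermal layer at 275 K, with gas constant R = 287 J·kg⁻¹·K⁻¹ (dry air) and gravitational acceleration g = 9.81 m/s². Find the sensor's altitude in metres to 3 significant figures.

z ≈ 6440 m

Scale height: H = RT/g = 287 × 275 / 9.81 = 8045.4 m.
Invert the barometric formula: z = H ln(P₀/P).
P₀/P = 1010/453.6 = 2.2266; ln(2.2266) = 0.80048.
z = 8045.4 × 0.80048 = 6440.2 m.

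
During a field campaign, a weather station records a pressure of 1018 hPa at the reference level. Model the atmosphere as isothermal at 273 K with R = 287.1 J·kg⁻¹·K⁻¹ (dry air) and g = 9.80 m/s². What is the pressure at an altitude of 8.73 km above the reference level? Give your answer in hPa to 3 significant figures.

P ≈ 342 hPa

Scale height: H = RT/g = 287.1 × 273 / 9.80 = 7997.8 m.
Barometric formula: P = P₀ exp(−z/H).
z/H = 8730.0/7997.8 = 1.0916; exp(−1.0916) = 0.33568.
P = 1018 × 0.33568 = 341.72 hPa.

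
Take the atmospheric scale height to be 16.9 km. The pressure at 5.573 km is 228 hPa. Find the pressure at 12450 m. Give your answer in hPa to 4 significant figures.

Between two levels, P₂ = P₁ exp(−Δz/H) with Δz = z₂ − z₁.
Δz = 12450 − 5573.0 = 6877.0 m; Δz/H = 6877.0/16900 = 0.40692.
P₂ = 228 × exp(−0.40692) = 228 × 0.66570 = 151.78 hPa.

P ≈ 151.8 hPa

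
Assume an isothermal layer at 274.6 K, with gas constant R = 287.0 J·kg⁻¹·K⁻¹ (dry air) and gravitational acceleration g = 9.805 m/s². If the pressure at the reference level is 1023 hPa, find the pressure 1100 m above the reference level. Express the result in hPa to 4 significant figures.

P ≈ 892.2 hPa

Scale height: H = RT/g = 287.0 × 274.6 / 9.805 = 8037.8 m.
Barometric formula: P = P₀ exp(−z/H).
z/H = 1100.0/8037.8 = 0.13685; exp(−0.13685) = 0.87210.
P = 1023 × 0.87210 = 892.16 hPa.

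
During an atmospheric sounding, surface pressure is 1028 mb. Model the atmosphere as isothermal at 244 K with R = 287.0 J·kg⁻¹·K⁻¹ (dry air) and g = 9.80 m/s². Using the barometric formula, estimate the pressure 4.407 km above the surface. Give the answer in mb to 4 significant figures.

P ≈ 554.8 mb

Scale height: H = RT/g = 287.0 × 244 / 9.80 = 7145.7 m.
Barometric formula: P = P₀ exp(−z/H).
z/H = 4407.0/7145.7 = 0.61673; exp(−0.61673) = 0.53971.
P = 1028 × 0.53971 = 554.82 mb.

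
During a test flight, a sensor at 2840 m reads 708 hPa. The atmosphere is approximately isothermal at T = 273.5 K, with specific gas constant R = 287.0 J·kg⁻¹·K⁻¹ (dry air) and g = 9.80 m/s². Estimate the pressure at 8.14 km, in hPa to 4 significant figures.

Scale height: H = RT/g = 287.0 × 273.5 / 9.80 = 8009.6 m.
Between two levels, P₂ = P₁ exp(−Δz/H) with Δz = z₂ − z₁.
Δz = 8140.0 − 2840.0 = 5300.0 m; Δz/H = 5300.0/8009.6 = 0.66171.
P₂ = 708 × exp(−0.66171) = 708 × 0.51597 = 365.31 hPa.

P ≈ 365.3 hPa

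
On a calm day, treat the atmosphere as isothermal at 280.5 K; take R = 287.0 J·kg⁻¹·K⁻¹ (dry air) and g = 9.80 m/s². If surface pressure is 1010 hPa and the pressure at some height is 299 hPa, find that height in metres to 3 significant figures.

Scale height: H = RT/g = 287.0 × 280.5 / 9.80 = 8214.6 m.
Invert the barometric formula: z = H ln(P₀/P).
P₀/P = 1010/299 = 3.3779; ln(3.3779) = 1.2173.
z = 8214.6 × 1.2173 = 9999.6 m.

z ≈ 10000 m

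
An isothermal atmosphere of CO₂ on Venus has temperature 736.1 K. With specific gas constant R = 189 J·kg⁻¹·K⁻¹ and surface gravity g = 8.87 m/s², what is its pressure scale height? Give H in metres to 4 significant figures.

H ≈ 15680 m

The scale height of an isothermal atmosphere is H = RT/g.
H = 189 × 736.1 / 8.87 = 139120/8.87 = 15684 m.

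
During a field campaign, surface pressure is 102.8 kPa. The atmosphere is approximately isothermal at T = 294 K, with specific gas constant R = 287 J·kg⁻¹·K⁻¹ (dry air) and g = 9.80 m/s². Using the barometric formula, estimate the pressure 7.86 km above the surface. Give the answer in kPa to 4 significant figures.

P ≈ 41.26 kPa

Scale height: H = RT/g = 287 × 294 / 9.80 = 8610.0 m.
Barometric formula: P = P₀ exp(−z/H).
z/H = 7860.0/8610.0 = 0.91289; exp(−0.91289) = 0.40136.
P = 102.8 × 0.40136 = 41.260 kPa.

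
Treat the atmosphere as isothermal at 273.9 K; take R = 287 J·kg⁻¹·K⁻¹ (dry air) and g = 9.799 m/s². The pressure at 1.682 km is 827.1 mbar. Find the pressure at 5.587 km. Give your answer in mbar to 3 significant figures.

P ≈ 508 mbar

Scale height: H = RT/g = 287 × 273.9 / 9.799 = 8022.2 m.
Between two levels, P₂ = P₁ exp(−Δz/H) with Δz = z₂ − z₁.
Δz = 5587.0 − 1682.0 = 3905.0 m; Δz/H = 3905.0/8022.2 = 0.48677.
P₂ = 827.1 × exp(−0.48677) = 827.1 × 0.61461 = 508.34 mbar.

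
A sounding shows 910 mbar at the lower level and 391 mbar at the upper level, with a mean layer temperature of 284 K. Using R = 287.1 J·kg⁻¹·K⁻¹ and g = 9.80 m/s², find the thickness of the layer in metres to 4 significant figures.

Δz ≈ 7028 m

Hypsometric equation: Δz = (R T̄/g) ln(P₁/P₂).
R T̄/g = 287.1 × 284 / 9.80 = 8320.0 m.
ln(910/391) = ln(2.3274) = 0.84475.
Δz = 8320.0 × 0.84475 = 7028.3 m.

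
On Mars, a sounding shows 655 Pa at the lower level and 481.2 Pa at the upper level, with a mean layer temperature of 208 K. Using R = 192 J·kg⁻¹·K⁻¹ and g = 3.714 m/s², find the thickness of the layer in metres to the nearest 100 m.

Δz ≈ 3300 m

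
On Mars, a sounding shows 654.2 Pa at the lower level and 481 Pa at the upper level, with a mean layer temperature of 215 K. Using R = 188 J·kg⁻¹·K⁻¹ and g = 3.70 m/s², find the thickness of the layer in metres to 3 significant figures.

Δz ≈ 3360 m

Hypsometric equation: Δz = (R T̄/g) ln(P₁/P₂).
R T̄/g = 188 × 215 / 3.70 = 10924 m.
ln(654.2/481) = ln(1.3601) = 0.30756.
Δz = 10924 × 0.30756 = 3359.8 m.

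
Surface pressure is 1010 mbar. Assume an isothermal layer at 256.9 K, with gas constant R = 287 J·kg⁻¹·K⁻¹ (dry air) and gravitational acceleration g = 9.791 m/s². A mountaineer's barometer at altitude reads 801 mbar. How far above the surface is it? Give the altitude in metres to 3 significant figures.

z ≈ 1750 m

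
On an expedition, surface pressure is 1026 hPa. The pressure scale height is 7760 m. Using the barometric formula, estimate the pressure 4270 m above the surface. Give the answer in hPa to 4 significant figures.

Barometric formula: P = P₀ exp(−z/H).
z/H = 4270.0/7760.0 = 0.55026; exp(−0.55026) = 0.57680.
P = 1026 × 0.57680 = 591.80 hPa.

P ≈ 591.8 hPa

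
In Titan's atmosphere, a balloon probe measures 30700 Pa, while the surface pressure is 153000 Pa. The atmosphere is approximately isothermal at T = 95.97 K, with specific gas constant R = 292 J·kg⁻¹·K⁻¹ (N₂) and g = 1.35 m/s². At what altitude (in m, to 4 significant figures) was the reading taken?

Scale height: H = RT/g = 292 × 95.97 / 1.35 = 20758 m.
Invert the barometric formula: z = H ln(P₀/P).
P₀/P = 153000/30700 = 4.9837; ln(4.9837) = 1.6062.
z = 20758 × 1.6062 = 33341 m.

z ≈ 33340 m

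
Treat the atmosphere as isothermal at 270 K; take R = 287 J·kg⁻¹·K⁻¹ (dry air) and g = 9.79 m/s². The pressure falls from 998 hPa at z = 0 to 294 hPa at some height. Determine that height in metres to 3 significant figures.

Scale height: H = RT/g = 287 × 270 / 9.79 = 7915.2 m.
Invert the barometric formula: z = H ln(P₀/P).
P₀/P = 998/294 = 3.3946; ln(3.3946) = 1.2222.
z = 7915.2 × 1.2222 = 9674.0 m.

z ≈ 9670 m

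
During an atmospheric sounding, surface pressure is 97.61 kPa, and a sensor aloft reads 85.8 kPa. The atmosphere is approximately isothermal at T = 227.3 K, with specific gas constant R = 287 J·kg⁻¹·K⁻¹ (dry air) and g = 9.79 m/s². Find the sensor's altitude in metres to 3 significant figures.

z ≈ 859 m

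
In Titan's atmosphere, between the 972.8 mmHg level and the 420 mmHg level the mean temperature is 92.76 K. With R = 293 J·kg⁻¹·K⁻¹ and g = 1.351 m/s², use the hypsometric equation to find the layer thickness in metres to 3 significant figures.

Hypsometric equation: Δz = (R T̄/g) ln(P₁/P₂).
R T̄/g = 293 × 92.76 / 1.351 = 20117 m.
ln(972.8/420) = ln(2.3162) = 0.83993.
Δz = 20117 × 0.83993 = 16897 m.

Δz ≈ 16900 m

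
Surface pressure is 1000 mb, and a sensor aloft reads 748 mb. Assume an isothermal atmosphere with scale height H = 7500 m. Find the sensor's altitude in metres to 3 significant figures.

z ≈ 2180 m

Invert the barometric formula: z = H ln(P₀/P).
P₀/P = 1000/748 = 1.3369; ln(1.3369) = 0.29035.
z = 7500.0 × 0.29035 = 2177.6 m.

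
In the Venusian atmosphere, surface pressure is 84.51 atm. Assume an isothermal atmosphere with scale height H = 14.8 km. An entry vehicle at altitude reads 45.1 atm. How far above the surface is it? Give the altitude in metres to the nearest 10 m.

Invert the barometric formula: z = H ln(P₀/P).
P₀/P = 84.51/45.1 = 1.8738; ln(1.8738) = 0.62797.
z = 14800 × 0.62797 = 9294.0 m.

z ≈ 9290 m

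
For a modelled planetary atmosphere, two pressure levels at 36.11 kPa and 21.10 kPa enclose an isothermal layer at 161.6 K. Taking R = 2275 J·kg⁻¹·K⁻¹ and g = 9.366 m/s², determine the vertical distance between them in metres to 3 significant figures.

Hypsometric equation: Δz = (R T̄/g) ln(P₁/P₂).
R T̄/g = 2275 × 161.6 / 9.366 = 39253 m.
ln(36.11/21.10) = ln(1.7114) = 0.53731.
Δz = 39253 × 0.53731 = 21091 m.

Δz ≈ 21100 m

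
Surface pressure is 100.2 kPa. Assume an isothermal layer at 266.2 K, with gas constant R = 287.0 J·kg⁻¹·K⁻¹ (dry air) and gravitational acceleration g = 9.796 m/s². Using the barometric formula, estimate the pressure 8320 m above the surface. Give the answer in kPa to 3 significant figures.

Scale height: H = RT/g = 287.0 × 266.2 / 9.796 = 7799.0 m.
Barometric formula: P = P₀ exp(−z/H).
z/H = 8320.0/7799.0 = 1.0668; exp(−1.0668) = 0.34411.
P = 100.2 × 0.34411 = 34.480 kPa.

P ≈ 34.5 kPa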